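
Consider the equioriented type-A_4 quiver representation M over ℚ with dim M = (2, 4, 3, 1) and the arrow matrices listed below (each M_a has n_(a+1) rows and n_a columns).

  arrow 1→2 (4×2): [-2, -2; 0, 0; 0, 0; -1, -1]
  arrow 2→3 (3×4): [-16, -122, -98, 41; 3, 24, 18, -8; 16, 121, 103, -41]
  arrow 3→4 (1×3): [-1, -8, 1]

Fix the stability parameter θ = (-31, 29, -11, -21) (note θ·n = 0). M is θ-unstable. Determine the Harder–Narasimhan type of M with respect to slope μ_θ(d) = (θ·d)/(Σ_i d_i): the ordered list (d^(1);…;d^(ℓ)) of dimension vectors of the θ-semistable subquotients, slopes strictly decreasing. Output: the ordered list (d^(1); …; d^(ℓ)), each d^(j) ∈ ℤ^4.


Barcode: M ≅ I[1,1], I[1,4], I[2,2], I[2,3]^2. HN layers by μ_θ (4 steps, strictly decreasing):
  μ^(1)=29; μ^(2)=9; μ^(3)=-1; μ^(4)=-31

((0, 1, 0, 0); (0, 2, 2, 0); (0, 1, 1, 1); (2, 0, 0, 0))


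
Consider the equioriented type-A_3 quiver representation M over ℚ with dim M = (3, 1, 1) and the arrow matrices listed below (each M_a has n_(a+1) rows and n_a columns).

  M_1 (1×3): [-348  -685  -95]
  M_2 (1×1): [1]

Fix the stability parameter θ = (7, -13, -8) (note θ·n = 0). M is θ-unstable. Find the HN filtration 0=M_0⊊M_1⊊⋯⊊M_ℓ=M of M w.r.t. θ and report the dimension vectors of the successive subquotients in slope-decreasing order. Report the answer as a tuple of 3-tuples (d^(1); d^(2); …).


Interval decomposition of M: I[1,1]^2, I[1,3].
HN type (ℓ=2): μ^(1)=7; μ^(2)=-14/3

((2, 0, 0); (1, 1, 1))


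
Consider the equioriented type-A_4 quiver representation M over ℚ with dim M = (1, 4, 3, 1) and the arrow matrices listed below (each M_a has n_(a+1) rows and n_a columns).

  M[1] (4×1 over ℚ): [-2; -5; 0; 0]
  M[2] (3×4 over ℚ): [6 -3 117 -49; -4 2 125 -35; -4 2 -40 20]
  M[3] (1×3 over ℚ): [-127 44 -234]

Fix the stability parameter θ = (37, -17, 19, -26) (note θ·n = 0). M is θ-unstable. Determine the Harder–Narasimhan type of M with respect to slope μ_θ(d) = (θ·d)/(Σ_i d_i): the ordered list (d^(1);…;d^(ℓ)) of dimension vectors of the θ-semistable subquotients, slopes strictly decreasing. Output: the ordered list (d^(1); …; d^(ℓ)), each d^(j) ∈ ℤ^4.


Barcode: M ≅ I[1,4], I[2,2]^2, I[2,3], I[3,3]. HN layers by μ_θ (3 steps, strictly decreasing):
  μ^(1)=19; μ^(2)=13/4; μ^(3)=-17

((0, 0, 2, 0); (1, 1, 1, 1); (0, 3, 0, 0))


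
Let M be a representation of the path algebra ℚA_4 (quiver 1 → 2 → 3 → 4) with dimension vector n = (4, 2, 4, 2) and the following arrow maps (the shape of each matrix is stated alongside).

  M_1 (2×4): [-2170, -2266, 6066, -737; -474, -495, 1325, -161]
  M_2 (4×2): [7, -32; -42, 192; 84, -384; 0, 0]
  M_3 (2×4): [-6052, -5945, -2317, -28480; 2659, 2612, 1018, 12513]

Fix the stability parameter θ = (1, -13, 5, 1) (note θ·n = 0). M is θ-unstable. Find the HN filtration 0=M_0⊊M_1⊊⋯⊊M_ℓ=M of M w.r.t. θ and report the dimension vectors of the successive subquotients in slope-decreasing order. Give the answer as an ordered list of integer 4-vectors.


Interval decomposition of M: I[1,1]^2, I[1,2], I[1,4], I[3,3]^2, I[3,4].
HN type (ℓ=4): μ^(1)=5; μ^(2)=3; μ^(3)=1; μ^(4)=-6

((0, 0, 2, 0); (0, 0, 2, 2); (2, 0, 0, 0); (2, 2, 0, 0))


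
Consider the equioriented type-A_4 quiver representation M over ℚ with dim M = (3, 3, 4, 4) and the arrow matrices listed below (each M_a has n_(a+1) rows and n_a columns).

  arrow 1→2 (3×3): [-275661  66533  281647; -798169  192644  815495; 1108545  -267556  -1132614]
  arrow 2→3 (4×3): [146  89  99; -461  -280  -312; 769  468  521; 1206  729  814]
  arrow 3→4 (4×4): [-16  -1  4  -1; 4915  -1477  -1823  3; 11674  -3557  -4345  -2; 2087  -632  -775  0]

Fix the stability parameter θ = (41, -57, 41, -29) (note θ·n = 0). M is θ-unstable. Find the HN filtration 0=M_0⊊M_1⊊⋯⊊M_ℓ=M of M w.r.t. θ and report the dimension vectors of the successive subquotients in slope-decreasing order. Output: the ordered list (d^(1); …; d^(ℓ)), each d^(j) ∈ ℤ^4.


Barcode: M ≅ I[1,3], I[1,4]^2, I[3,4], I[4,4]. HN layers by μ_θ (4 steps, strictly decreasing):
  μ^(1)=41; μ^(2)=6; μ^(3)=-8; μ^(4)=-29

((0, 0, 1, 0); (0, 0, 3, 3); (3, 3, 0, 0); (0, 0, 0, 1))


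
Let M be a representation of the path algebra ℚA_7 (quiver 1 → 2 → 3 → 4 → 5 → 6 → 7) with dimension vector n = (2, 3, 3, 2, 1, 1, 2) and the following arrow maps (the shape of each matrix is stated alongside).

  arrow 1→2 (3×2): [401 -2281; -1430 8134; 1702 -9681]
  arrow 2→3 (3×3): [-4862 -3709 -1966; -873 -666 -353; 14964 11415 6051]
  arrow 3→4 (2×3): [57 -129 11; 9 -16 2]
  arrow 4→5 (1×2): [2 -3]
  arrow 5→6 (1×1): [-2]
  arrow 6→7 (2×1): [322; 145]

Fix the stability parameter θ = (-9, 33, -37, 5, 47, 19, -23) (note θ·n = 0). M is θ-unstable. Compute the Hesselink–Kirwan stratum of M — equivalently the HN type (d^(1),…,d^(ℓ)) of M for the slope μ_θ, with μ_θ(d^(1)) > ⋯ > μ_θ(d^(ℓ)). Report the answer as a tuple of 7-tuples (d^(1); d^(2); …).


Barcode: M ≅ I[1,4], I[1,7], I[2,3], I[7,7]. HN layers by μ_θ (5 steps, strictly decreasing):
  μ^(1)=43/3; μ^(2)=5; μ^(3)=-2; μ^(4)=-9; μ^(5)=-23

((0, 0, 0, 0, 1, 1, 1); (0, 0, 0, 2, 0, 0, 0); (0, 3, 3, 0, 0, 0, 0); (2, 0, 0, 0, 0, 0, 0); (0, 0, 0, 0, 0, 0, 1))


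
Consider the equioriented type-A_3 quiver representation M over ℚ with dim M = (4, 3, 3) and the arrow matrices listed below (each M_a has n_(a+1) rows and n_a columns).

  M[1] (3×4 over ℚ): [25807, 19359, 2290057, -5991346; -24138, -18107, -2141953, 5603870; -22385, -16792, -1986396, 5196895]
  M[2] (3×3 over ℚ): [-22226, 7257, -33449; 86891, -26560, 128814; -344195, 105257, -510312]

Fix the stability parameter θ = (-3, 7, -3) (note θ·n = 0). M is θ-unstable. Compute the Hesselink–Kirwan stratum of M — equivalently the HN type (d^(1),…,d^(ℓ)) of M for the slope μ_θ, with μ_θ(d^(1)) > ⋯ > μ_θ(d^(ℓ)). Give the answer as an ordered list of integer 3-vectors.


Via rank(M_{q-1}∘⋯∘M_p): M ≅ I[1,1], I[1,3]^3.
μ_θ-semistable layers: μ^(1)=2; μ^(2)=-3

((0, 3, 3); (4, 0, 0))


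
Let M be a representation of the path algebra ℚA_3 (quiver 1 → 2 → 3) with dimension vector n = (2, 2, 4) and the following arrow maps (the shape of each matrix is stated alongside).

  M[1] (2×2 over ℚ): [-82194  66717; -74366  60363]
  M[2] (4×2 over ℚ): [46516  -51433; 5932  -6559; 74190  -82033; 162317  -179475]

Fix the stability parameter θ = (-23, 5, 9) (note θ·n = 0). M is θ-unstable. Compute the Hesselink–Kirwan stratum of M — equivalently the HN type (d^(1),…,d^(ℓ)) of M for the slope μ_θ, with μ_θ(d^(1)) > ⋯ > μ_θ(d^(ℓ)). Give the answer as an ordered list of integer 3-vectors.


Interval decomposition of M: I[1,1], I[1,3], I[2,3], I[3,3]^2.
HN type (ℓ=3): μ^(1)=9; μ^(2)=5; μ^(3)=-23

((0, 0, 4); (0, 2, 0); (2, 0, 0))


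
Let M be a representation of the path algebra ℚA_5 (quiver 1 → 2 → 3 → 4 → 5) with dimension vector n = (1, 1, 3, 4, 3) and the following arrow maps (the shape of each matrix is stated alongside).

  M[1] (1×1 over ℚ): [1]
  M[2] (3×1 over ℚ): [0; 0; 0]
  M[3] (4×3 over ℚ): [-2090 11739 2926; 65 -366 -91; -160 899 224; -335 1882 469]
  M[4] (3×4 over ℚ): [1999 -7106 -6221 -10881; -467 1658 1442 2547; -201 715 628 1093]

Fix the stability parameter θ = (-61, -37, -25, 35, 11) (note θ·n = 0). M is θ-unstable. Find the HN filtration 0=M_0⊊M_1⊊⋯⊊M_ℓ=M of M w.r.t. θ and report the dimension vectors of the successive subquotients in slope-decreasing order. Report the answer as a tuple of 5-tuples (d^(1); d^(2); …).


Barcode: M ≅ I[1,2], I[3,3], I[3,5]^2, I[4,4], I[4,5]. HN layers by μ_θ (5 steps, strictly decreasing):
  μ^(1)=35; μ^(2)=23; μ^(3)=-25; μ^(4)=-37; μ^(5)=-61

((0, 0, 0, 1, 0); (0, 0, 0, 3, 3); (0, 0, 3, 0, 0); (0, 1, 0, 0, 0); (1, 0, 0, 0, 0))


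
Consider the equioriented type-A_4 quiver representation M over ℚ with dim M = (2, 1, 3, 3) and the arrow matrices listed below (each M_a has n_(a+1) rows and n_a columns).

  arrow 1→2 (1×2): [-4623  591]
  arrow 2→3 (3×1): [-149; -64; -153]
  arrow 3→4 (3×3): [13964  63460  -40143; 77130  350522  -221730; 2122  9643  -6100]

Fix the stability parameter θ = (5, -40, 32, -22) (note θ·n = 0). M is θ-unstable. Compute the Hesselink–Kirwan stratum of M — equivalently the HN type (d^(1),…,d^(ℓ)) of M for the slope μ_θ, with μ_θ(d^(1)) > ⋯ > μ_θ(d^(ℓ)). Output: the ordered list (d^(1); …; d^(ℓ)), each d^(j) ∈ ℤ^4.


Interval decomposition of M: I[1,1], I[1,4], I[3,4]^2.
HN type (ℓ=2): μ^(1)=5; μ^(2)=-35/2

((1, 0, 3, 3); (1, 1, 0, 0))


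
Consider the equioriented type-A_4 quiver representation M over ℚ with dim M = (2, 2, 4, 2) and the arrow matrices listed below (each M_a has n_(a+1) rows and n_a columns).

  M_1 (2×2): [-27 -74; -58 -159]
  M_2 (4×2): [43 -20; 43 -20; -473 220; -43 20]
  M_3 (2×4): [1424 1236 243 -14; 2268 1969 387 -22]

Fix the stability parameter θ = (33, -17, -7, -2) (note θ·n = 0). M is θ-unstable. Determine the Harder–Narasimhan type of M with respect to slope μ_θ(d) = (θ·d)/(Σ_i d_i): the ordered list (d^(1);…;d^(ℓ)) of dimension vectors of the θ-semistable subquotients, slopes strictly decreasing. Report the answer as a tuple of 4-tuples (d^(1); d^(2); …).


Barcode: M ≅ I[1,2], I[1,4], I[3,3]^2, I[3,4]. HN layers by μ_θ (4 steps, strictly decreasing):
  μ^(1)=8; μ^(2)=7/4; μ^(3)=-2; μ^(4)=-7

((1, 1, 0, 0); (1, 1, 1, 1); (0, 0, 0, 1); (0, 0, 3, 0))


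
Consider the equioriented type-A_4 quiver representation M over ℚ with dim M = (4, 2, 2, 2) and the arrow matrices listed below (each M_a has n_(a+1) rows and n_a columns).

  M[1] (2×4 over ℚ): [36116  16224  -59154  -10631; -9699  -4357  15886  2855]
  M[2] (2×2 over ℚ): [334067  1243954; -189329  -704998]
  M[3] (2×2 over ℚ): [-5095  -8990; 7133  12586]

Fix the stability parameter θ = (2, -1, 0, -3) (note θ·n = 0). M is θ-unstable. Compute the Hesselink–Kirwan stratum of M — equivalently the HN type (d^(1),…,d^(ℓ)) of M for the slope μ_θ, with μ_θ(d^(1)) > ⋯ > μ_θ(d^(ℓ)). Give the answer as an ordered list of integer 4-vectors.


Via rank(M_{q-1}∘⋯∘M_p): M ≅ I[1,1]^2, I[1,2], I[1,4], I[3,3], I[4,4].
μ_θ-semistable layers: μ^(1)=2; μ^(2)=1/2; μ^(3)=0; μ^(4)=-1/2; μ^(5)=-3

((2, 0, 0, 0); (1, 1, 0, 0); (0, 0, 1, 0); (1, 1, 1, 1); (0, 0, 0, 1))


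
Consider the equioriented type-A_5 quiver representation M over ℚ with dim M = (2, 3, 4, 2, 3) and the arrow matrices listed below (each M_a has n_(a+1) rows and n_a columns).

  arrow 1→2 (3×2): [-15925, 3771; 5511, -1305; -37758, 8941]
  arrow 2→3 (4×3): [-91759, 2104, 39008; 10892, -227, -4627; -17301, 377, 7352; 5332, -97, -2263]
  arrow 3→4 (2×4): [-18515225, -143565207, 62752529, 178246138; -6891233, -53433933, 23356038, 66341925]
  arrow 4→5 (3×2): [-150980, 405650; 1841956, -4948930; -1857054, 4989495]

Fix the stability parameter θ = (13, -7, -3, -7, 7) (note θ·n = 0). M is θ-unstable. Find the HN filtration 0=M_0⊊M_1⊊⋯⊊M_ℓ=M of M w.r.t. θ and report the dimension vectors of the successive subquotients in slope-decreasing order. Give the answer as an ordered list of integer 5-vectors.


Barcode: M ≅ I[1,4], I[1,5], I[2,3], I[3,3], I[5,5]^2. HN layers by μ_θ (4 steps, strictly decreasing):
  μ^(1)=7; μ^(2)=-1; μ^(3)=-3; μ^(4)=-7

((0, 0, 0, 0, 3); (2, 2, 2, 2, 0); (0, 0, 2, 0, 0); (0, 1, 0, 0, 0))


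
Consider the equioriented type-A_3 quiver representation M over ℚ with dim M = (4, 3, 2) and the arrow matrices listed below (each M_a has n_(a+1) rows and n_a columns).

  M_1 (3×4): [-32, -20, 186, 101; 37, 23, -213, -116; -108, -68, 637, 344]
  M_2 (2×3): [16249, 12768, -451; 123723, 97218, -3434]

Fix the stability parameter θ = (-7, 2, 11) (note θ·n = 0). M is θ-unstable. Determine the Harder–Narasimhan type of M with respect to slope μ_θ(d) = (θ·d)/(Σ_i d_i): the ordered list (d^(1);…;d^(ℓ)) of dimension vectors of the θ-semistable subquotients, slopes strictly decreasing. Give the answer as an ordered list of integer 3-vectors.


Interval decomposition of M: I[1,1], I[1,2], I[1,3]^2.
HN type (ℓ=3): μ^(1)=11; μ^(2)=2; μ^(3)=-7

((0, 0, 2); (0, 3, 0); (4, 0, 0))


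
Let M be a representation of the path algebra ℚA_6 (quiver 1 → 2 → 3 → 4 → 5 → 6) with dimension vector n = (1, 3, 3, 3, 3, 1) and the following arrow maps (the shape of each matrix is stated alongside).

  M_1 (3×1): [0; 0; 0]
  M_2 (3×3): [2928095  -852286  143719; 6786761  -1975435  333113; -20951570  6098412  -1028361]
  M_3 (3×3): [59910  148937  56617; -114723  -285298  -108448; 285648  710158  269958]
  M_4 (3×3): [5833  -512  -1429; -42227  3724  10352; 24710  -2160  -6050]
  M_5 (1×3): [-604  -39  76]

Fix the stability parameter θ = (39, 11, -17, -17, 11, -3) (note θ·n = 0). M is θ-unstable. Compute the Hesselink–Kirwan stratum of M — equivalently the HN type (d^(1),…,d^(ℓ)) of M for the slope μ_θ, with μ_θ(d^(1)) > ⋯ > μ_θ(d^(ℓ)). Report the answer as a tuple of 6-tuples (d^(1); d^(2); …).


Barcode: M ≅ I[1,1], I[2,3], I[2,4], I[2,6], I[4,5], I[5,5]. HN layers by μ_θ (6 steps, strictly decreasing):
  μ^(1)=39; μ^(2)=11; μ^(3)=4; μ^(4)=-3; μ^(5)=-23/3; μ^(6)=-17

((1, 0, 0, 0, 0, 0); (0, 0, 0, 0, 2, 0); (0, 0, 0, 0, 1, 1); (0, 1, 1, 0, 0, 0); (0, 2, 2, 2, 0, 0); (0, 0, 0, 1, 0, 0))


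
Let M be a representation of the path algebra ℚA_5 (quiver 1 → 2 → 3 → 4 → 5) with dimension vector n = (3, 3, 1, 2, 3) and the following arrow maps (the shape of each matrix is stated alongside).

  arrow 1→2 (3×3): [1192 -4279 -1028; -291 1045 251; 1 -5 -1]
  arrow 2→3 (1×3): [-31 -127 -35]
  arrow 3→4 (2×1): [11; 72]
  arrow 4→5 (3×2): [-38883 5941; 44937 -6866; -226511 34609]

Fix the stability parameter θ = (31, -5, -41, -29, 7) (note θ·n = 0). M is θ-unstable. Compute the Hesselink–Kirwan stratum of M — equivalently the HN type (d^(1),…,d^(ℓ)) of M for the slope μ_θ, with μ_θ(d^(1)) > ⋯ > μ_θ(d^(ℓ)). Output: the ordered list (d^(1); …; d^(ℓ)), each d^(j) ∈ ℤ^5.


Via rank(M_{q-1}∘⋯∘M_p): M ≅ I[1,1], I[1,2], I[1,5], I[2,2], I[4,5], I[5,5].
μ_θ-semistable layers: μ^(1)=31; μ^(2)=13; μ^(3)=7; μ^(4)=-5; μ^(5)=-11; μ^(6)=-29

((1, 0, 0, 0, 0); (1, 1, 0, 0, 0); (0, 0, 0, 0, 3); (0, 1, 0, 0, 0); (1, 1, 1, 1, 0); (0, 0, 0, 1, 0))


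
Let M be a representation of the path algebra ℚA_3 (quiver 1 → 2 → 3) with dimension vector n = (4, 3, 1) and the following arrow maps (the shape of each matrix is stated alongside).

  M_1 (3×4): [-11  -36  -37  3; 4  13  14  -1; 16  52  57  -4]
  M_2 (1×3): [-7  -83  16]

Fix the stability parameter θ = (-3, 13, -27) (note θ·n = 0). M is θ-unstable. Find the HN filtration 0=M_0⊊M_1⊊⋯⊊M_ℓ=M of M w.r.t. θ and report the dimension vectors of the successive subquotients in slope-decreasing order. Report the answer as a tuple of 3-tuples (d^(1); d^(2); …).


Via rank(M_{q-1}∘⋯∘M_p): M ≅ I[1,1], I[1,2]^2, I[1,3].
μ_θ-semistable layers: μ^(1)=13; μ^(2)=-3; μ^(3)=-17/3

((0, 2, 0); (3, 0, 0); (1, 1, 1))


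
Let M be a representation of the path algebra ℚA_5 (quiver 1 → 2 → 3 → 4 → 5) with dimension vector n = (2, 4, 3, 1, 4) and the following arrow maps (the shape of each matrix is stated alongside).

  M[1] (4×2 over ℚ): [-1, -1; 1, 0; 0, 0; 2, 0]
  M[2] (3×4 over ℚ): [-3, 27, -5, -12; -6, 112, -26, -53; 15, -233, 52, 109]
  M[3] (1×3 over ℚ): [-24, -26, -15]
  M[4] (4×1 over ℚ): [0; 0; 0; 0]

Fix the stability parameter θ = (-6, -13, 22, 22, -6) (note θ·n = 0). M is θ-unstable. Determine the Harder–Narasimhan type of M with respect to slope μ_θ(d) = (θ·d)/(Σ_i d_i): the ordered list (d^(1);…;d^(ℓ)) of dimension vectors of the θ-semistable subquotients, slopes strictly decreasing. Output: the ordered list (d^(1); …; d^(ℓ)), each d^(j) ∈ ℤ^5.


Via rank(M_{q-1}∘⋯∘M_p): M ≅ I[1,2], I[1,4], I[2,3]^2, I[5,5]^4.
μ_θ-semistable layers: μ^(1)=22; μ^(2)=-6; μ^(3)=-19/2; μ^(4)=-13

((0, 0, 3, 1, 0); (0, 0, 0, 0, 4); (2, 2, 0, 0, 0); (0, 2, 0, 0, 0))


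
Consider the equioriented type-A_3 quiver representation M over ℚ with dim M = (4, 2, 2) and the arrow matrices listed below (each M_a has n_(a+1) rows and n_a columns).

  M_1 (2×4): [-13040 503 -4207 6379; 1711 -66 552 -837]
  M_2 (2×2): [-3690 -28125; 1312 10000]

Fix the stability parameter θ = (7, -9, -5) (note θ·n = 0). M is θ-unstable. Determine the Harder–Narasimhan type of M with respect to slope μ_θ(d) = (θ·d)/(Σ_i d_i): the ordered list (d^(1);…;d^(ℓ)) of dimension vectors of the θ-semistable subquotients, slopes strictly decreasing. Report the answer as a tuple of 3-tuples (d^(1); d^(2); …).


Interval decomposition of M: I[1,1]^2, I[1,2], I[1,3], I[3,3].
HN type (ℓ=4): μ^(1)=7; μ^(2)=-1; μ^(3)=-7/3; μ^(4)=-5

((2, 0, 0); (1, 1, 0); (1, 1, 1); (0, 0, 1))


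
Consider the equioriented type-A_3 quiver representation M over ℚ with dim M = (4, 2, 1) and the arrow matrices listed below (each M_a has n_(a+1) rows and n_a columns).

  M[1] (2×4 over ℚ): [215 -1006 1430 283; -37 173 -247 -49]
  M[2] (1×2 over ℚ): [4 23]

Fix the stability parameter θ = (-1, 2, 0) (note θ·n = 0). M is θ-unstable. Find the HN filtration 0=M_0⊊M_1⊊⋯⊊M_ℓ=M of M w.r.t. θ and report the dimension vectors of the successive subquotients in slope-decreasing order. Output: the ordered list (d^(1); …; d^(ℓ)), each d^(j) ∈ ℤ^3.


Interval decomposition of M: I[1,1]^2, I[1,2], I[1,3].
HN type (ℓ=3): μ^(1)=2; μ^(2)=1; μ^(3)=-1

((0, 1, 0); (0, 1, 1); (4, 0, 0))


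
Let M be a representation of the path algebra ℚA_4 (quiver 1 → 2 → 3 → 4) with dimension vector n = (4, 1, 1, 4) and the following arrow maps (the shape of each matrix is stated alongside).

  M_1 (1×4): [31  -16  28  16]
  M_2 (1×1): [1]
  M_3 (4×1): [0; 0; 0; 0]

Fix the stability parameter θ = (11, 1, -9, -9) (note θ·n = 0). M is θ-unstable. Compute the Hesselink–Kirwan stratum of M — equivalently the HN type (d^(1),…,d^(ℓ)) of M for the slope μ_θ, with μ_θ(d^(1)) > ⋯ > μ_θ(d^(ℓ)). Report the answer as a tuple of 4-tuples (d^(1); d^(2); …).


Via rank(M_{q-1}∘⋯∘M_p): M ≅ I[1,1]^3, I[1,3], I[4,4]^4.
μ_θ-semistable layers: μ^(1)=11; μ^(2)=1; μ^(3)=-9

((3, 0, 0, 0); (1, 1, 1, 0); (0, 0, 0, 4))


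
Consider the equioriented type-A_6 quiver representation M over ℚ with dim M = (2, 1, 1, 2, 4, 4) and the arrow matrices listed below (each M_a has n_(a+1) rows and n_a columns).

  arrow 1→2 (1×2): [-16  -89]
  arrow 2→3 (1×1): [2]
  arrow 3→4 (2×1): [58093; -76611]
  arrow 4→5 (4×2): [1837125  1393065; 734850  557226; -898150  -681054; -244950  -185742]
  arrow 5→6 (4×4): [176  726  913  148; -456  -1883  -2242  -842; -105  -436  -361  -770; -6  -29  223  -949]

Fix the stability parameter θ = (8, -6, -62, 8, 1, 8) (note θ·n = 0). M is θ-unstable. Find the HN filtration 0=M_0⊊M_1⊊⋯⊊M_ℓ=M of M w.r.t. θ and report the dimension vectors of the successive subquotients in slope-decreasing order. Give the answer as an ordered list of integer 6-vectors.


Barcode: M ≅ I[1,1], I[1,6], I[4,4], I[5,6]^3. HN layers by μ_θ (4 steps, strictly decreasing):
  μ^(1)=8; μ^(2)=9/2; μ^(3)=1; μ^(4)=-20

((1, 0, 0, 1, 0, 4); (0, 0, 0, 1, 1, 0); (0, 0, 0, 0, 3, 0); (1, 1, 1, 0, 0, 0))


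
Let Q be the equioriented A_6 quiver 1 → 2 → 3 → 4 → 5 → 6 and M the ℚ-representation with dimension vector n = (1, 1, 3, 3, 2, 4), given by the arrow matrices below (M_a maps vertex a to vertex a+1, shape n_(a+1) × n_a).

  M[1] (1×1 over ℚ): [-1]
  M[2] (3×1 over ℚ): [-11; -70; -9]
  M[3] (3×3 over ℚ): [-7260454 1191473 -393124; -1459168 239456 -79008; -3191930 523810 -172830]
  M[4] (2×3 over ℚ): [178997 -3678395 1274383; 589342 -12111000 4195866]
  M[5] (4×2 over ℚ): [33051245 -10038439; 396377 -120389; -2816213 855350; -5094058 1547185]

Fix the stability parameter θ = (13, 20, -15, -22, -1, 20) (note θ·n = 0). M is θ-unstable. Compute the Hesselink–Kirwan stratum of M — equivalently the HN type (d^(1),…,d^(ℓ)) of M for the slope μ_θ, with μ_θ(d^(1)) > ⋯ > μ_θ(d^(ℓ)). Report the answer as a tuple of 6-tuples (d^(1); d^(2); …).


Interval decomposition of M: I[1,3], I[3,4], I[3,6], I[4,6], I[6,6]^2.
HN type (ℓ=5): μ^(1)=20; μ^(2)=6; μ^(3)=-1; μ^(4)=-37/2; μ^(5)=-22

((0, 0, 0, 0, 0, 4); (1, 1, 1, 0, 0, 0); (0, 0, 0, 0, 2, 0); (0, 0, 2, 2, 0, 0); (0, 0, 0, 1, 0, 0))


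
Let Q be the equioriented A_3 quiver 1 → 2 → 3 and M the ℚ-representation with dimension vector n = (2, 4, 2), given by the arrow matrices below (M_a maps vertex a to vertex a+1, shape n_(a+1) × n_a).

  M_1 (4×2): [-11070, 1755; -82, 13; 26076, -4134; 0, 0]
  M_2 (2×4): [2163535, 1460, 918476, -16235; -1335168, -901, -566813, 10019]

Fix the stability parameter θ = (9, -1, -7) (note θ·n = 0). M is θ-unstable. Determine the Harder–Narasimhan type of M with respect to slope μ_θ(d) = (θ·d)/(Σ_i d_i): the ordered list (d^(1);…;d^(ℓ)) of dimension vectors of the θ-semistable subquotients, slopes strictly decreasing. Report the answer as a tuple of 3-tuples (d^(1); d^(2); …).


Barcode: M ≅ I[1,1], I[1,3], I[2,2]^2, I[2,3]. HN layers by μ_θ (4 steps, strictly decreasing):
  μ^(1)=9; μ^(2)=1/3; μ^(3)=-1; μ^(4)=-4

((1, 0, 0); (1, 1, 1); (0, 2, 0); (0, 1, 1))


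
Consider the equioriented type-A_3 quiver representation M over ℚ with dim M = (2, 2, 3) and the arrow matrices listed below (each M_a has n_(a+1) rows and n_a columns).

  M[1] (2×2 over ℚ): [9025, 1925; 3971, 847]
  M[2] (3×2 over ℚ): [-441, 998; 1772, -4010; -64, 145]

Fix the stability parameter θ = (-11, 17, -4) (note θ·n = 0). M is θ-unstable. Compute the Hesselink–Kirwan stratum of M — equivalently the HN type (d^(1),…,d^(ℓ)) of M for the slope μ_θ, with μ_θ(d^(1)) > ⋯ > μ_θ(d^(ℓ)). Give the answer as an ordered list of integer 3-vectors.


Barcode: M ≅ I[1,1], I[1,3], I[2,3], I[3,3]. HN layers by μ_θ (3 steps, strictly decreasing):
  μ^(1)=13/2; μ^(2)=-4; μ^(3)=-11

((0, 2, 2); (0, 0, 1); (2, 0, 0))


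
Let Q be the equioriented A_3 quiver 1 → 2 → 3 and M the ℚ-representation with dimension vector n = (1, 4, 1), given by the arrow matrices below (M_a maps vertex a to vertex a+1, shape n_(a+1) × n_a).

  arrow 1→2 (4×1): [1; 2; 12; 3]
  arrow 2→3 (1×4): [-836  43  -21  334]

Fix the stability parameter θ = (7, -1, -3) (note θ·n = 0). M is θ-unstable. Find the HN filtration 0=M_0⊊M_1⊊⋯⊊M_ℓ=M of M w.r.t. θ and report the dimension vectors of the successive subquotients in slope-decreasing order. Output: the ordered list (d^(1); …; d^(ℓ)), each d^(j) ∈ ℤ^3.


Barcode: M ≅ I[1,2], I[2,2]^2, I[2,3]. HN layers by μ_θ (3 steps, strictly decreasing):
  μ^(1)=3; μ^(2)=-1; μ^(3)=-2

((1, 1, 0); (0, 2, 0); (0, 1, 1))


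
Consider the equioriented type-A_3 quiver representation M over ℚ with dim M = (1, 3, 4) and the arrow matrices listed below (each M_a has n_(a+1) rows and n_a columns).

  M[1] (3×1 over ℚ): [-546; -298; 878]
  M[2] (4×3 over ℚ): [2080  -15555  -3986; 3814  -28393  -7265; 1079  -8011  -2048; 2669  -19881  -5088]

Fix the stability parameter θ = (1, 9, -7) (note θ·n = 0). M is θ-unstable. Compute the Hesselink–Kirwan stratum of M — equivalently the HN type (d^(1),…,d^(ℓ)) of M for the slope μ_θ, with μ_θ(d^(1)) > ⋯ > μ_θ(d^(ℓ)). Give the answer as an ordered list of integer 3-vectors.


Barcode: M ≅ I[1,3], I[2,3]^2, I[3,3]. HN layers by μ_θ (2 steps, strictly decreasing):
  μ^(1)=1; μ^(2)=-7

((1, 3, 3); (0, 0, 1))


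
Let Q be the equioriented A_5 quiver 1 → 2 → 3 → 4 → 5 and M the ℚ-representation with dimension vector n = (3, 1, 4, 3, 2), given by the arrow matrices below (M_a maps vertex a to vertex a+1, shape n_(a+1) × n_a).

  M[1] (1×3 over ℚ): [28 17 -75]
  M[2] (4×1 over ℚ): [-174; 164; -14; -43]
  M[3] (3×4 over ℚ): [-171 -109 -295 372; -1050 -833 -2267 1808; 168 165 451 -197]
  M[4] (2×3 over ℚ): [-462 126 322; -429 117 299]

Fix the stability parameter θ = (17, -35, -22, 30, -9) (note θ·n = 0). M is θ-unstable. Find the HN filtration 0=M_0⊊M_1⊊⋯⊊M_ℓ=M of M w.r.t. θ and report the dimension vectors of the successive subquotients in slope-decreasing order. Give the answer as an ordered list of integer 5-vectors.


Via rank(M_{q-1}∘⋯∘M_p): M ≅ I[1,1]^2, I[1,5], I[3,3], I[3,4]^2, I[5,5].
μ_θ-semistable layers: μ^(1)=30; μ^(2)=17; μ^(3)=21/2; μ^(4)=-9; μ^(5)=-40/3; μ^(6)=-22

((0, 0, 0, 2, 0); (2, 0, 0, 0, 0); (0, 0, 0, 1, 1); (0, 0, 0, 0, 1); (1, 1, 1, 0, 0); (0, 0, 3, 0, 0))


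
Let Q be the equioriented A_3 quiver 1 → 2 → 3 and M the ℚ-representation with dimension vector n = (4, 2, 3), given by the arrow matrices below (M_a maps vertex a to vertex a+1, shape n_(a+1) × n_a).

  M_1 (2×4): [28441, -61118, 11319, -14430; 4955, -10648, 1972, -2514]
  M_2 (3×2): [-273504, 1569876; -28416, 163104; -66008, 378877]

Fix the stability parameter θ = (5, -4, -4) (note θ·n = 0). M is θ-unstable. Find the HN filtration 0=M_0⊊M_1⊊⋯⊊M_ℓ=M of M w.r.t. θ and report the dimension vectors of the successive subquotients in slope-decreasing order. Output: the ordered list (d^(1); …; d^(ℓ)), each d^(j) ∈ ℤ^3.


Barcode: M ≅ I[1,1]^2, I[1,2], I[1,3], I[3,3]^2. HN layers by μ_θ (4 steps, strictly decreasing):
  μ^(1)=5; μ^(2)=1/2; μ^(3)=-1; μ^(4)=-4

((2, 0, 0); (1, 1, 0); (1, 1, 1); (0, 0, 2))


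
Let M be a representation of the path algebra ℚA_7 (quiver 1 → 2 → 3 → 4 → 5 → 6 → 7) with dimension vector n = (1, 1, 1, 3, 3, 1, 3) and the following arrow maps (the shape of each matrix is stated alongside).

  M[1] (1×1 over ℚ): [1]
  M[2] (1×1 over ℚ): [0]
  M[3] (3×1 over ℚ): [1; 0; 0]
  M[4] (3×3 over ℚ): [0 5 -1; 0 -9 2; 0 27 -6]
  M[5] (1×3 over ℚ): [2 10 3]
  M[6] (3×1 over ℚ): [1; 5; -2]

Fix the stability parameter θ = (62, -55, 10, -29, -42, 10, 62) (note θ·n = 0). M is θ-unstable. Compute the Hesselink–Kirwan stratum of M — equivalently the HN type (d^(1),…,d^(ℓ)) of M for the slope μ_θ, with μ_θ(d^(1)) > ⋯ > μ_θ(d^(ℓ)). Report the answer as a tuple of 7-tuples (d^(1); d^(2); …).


Barcode: M ≅ I[1,2], I[3,4], I[4,5], I[4,7], I[5,5], I[7,7]^2. HN layers by μ_θ (6 steps, strictly decreasing):
  μ^(1)=62; μ^(2)=10; μ^(3)=7/2; μ^(4)=-19/2; μ^(5)=-71/2; μ^(6)=-42

((0, 0, 0, 0, 0, 0, 3); (0, 0, 0, 0, 0, 1, 0); (1, 1, 0, 0, 0, 0, 0); (0, 0, 1, 1, 0, 0, 0); (0, 0, 0, 2, 2, 0, 0); (0, 0, 0, 0, 1, 0, 0))


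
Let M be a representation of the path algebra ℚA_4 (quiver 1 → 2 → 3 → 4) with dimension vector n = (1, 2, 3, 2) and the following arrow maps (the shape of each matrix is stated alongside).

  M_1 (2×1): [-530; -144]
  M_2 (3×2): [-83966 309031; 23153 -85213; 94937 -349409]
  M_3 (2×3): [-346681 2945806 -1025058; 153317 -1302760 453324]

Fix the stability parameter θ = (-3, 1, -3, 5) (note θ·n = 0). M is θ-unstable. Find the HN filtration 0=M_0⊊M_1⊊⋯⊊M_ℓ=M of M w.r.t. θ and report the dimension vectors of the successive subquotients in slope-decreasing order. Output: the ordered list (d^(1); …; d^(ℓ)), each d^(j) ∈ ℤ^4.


Barcode: M ≅ I[1,4], I[2,3], I[3,4]. HN layers by μ_θ (3 steps, strictly decreasing):
  μ^(1)=5; μ^(2)=-1; μ^(3)=-3

((0, 0, 0, 2); (0, 2, 2, 0); (1, 0, 1, 0))


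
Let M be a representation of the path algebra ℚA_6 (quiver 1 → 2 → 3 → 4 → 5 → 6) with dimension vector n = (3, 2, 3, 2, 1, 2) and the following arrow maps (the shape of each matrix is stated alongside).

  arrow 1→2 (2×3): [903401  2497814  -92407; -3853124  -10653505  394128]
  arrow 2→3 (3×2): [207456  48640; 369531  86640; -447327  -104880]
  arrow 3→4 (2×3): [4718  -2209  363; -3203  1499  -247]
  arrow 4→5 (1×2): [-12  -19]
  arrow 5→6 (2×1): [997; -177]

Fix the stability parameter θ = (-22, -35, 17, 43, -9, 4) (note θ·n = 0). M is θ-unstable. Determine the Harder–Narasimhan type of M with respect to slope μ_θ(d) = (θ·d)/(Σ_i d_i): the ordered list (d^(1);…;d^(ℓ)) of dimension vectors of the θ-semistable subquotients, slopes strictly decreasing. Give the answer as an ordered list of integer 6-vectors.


Barcode: M ≅ I[1,1], I[1,2], I[1,6], I[3,3], I[3,4], I[6,6]. HN layers by μ_θ (6 steps, strictly decreasing):
  μ^(1)=43; μ^(2)=17; μ^(3)=55/4; μ^(4)=4; μ^(5)=-22; μ^(6)=-57/2

((0, 0, 0, 1, 0, 0); (0, 0, 2, 0, 0, 0); (0, 0, 1, 1, 1, 1); (0, 0, 0, 0, 0, 1); (1, 0, 0, 0, 0, 0); (2, 2, 0, 0, 0, 0))


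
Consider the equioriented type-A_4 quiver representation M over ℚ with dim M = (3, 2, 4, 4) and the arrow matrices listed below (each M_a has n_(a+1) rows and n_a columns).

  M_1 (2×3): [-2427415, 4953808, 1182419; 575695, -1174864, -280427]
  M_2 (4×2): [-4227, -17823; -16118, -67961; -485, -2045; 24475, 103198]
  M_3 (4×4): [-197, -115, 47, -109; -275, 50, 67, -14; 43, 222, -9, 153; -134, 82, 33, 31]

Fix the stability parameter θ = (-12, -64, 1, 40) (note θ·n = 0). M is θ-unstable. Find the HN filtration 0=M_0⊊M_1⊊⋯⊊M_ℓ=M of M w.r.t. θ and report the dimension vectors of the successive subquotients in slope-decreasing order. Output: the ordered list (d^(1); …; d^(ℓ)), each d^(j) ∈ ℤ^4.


Interval decomposition of M: I[1,1]^2, I[1,4], I[2,4], I[3,4]^2.
HN type (ℓ=5): μ^(1)=40; μ^(2)=1; μ^(3)=-12; μ^(4)=-38; μ^(5)=-64

((0, 0, 0, 4); (0, 0, 4, 0); (2, 0, 0, 0); (1, 1, 0, 0); (0, 1, 0, 0))


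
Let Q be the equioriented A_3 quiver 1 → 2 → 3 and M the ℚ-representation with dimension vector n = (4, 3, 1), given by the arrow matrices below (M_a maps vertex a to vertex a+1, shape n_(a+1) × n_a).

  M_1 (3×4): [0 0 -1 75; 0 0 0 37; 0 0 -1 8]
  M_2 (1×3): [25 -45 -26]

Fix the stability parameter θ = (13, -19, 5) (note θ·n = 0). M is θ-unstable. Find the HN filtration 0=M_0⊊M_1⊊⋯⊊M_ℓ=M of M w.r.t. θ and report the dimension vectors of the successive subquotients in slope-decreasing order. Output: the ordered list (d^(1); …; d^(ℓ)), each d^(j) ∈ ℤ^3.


Interval decomposition of M: I[1,1]^2, I[1,2], I[1,3], I[2,2].
HN type (ℓ=4): μ^(1)=13; μ^(2)=5; μ^(3)=-3; μ^(4)=-19

((2, 0, 0); (0, 0, 1); (2, 2, 0); (0, 1, 0))


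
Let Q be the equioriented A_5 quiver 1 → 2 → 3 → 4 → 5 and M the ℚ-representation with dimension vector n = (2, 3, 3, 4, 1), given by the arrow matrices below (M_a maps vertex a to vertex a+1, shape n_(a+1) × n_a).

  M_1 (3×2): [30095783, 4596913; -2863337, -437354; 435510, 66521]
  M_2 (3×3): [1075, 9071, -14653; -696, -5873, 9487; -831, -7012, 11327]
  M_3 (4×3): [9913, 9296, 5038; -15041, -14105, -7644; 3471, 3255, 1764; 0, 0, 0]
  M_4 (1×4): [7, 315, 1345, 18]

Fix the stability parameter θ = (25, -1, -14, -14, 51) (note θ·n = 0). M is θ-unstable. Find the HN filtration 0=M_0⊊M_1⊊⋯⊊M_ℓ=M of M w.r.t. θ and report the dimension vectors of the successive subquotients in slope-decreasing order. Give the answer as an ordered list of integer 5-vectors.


Interval decomposition of M: I[1,4], I[1,5], I[2,3], I[4,4]^2.
HN type (ℓ=4): μ^(1)=51; μ^(2)=-1; μ^(3)=-15/2; μ^(4)=-14

((0, 0, 0, 0, 1); (2, 2, 2, 2, 0); (0, 1, 1, 0, 0); (0, 0, 0, 2, 0))


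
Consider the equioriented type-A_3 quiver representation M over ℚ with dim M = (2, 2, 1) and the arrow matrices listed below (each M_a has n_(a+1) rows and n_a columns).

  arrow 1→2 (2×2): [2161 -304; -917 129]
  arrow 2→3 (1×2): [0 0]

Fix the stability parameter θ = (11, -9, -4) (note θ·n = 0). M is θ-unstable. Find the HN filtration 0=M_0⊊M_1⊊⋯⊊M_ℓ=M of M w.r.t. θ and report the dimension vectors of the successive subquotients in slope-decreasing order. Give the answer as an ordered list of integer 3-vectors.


Via rank(M_{q-1}∘⋯∘M_p): M ≅ I[1,2]^2, I[3,3].
μ_θ-semistable layers: μ^(1)=1; μ^(2)=-4

((2, 2, 0); (0, 0, 1))


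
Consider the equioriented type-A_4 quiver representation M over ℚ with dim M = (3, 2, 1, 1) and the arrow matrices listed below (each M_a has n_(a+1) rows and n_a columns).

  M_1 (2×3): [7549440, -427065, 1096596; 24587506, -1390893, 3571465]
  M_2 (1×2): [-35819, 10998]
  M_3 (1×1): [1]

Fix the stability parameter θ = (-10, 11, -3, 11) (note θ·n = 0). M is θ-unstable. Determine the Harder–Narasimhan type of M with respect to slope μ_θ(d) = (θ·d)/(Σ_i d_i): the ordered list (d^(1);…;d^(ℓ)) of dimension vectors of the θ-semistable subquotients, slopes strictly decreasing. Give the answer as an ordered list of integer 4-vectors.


Barcode: M ≅ I[1,1], I[1,2], I[1,4]. HN layers by μ_θ (3 steps, strictly decreasing):
  μ^(1)=11; μ^(2)=4; μ^(3)=-10

((0, 1, 0, 1); (0, 1, 1, 0); (3, 0, 0, 0))


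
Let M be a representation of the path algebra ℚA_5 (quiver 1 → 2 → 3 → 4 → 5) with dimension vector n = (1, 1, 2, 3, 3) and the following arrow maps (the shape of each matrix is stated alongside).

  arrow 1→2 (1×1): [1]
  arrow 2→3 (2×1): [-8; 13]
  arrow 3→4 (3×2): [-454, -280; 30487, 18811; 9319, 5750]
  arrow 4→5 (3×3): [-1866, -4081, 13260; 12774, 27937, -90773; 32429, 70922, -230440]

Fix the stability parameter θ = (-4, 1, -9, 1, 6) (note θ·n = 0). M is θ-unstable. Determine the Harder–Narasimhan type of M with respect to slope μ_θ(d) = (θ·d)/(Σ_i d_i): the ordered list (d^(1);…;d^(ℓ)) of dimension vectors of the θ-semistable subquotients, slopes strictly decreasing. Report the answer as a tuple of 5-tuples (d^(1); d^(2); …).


Barcode: M ≅ I[1,5], I[3,5], I[4,5]. HN layers by μ_θ (4 steps, strictly decreasing):
  μ^(1)=6; μ^(2)=1; μ^(3)=-4; μ^(4)=-9

((0, 0, 0, 0, 3); (0, 0, 0, 3, 0); (1, 1, 1, 0, 0); (0, 0, 1, 0, 0))


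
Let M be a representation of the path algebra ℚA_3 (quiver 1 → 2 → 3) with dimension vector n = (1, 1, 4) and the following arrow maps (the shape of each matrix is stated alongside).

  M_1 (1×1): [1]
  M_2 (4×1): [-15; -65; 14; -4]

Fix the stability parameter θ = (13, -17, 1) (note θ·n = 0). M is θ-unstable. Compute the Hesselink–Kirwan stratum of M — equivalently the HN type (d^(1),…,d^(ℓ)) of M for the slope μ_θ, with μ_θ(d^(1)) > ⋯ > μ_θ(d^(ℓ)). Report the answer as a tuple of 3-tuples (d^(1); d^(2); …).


Barcode: M ≅ I[1,3], I[3,3]^3. HN layers by μ_θ (2 steps, strictly decreasing):
  μ^(1)=1; μ^(2)=-2

((0, 0, 4); (1, 1, 0))


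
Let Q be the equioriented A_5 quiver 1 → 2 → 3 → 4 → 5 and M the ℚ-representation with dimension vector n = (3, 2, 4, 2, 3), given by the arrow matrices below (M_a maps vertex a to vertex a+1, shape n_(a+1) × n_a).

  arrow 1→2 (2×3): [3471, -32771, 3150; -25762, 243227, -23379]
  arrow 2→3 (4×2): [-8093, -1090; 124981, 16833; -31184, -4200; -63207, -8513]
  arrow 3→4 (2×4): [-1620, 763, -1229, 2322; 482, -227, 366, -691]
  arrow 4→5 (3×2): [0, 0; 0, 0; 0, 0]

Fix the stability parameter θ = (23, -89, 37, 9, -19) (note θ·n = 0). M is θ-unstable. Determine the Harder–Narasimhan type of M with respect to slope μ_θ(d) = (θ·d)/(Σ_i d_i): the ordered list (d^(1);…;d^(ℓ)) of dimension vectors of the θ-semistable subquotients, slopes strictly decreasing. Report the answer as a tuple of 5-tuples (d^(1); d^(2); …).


Interval decomposition of M: I[1,1], I[1,3], I[1,4], I[3,3], I[3,4], I[5,5]^3.
HN type (ℓ=4): μ^(1)=37; μ^(2)=23; μ^(3)=-19; μ^(4)=-33

((0, 0, 2, 0, 0); (1, 0, 2, 2, 0); (0, 0, 0, 0, 3); (2, 2, 0, 0, 0))


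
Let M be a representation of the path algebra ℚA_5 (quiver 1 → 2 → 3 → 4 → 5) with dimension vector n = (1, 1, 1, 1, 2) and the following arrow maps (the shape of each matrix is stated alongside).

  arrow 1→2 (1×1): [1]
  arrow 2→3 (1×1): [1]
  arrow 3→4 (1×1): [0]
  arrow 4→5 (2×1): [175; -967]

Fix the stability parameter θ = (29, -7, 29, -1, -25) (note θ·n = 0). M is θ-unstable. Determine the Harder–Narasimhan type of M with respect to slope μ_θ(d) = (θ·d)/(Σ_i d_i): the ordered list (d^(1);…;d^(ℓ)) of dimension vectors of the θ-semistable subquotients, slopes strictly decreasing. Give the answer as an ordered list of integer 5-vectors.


Barcode: M ≅ I[1,3], I[4,5], I[5,5]. HN layers by μ_θ (4 steps, strictly decreasing):
  μ^(1)=29; μ^(2)=11; μ^(3)=-13; μ^(4)=-25

((0, 0, 1, 0, 0); (1, 1, 0, 0, 0); (0, 0, 0, 1, 1); (0, 0, 0, 0, 1))


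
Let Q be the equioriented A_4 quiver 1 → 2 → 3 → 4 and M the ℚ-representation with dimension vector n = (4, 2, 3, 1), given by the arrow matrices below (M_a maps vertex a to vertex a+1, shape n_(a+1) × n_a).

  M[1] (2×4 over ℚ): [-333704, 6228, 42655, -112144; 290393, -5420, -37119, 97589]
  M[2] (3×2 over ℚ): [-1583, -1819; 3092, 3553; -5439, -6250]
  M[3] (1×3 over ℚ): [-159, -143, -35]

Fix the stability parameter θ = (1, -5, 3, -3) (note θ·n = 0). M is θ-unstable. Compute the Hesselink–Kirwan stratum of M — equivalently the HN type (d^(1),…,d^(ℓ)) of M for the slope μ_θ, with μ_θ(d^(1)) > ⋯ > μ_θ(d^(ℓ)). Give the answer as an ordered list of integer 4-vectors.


Via rank(M_{q-1}∘⋯∘M_p): M ≅ I[1,1]^2, I[1,3], I[1,4], I[3,3].
μ_θ-semistable layers: μ^(1)=3; μ^(2)=1; μ^(3)=0; μ^(4)=-2

((0, 0, 2, 0); (2, 0, 0, 0); (0, 0, 1, 1); (2, 2, 0, 0))


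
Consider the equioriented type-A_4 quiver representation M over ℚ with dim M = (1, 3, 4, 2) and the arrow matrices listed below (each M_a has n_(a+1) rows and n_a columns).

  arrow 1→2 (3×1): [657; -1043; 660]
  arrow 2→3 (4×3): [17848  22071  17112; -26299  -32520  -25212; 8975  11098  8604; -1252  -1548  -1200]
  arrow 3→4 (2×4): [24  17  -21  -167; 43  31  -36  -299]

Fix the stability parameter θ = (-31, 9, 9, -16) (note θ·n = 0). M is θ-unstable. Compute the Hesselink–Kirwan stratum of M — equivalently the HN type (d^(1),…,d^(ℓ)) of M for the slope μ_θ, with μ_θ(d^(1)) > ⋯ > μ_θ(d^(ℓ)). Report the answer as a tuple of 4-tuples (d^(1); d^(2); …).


Barcode: M ≅ I[1,3], I[2,2], I[2,4], I[3,3], I[3,4]. HN layers by μ_θ (4 steps, strictly decreasing):
  μ^(1)=9; μ^(2)=2/3; μ^(3)=-7/2; μ^(4)=-31

((0, 2, 2, 0); (0, 1, 1, 1); (0, 0, 1, 1); (1, 0, 0, 0))


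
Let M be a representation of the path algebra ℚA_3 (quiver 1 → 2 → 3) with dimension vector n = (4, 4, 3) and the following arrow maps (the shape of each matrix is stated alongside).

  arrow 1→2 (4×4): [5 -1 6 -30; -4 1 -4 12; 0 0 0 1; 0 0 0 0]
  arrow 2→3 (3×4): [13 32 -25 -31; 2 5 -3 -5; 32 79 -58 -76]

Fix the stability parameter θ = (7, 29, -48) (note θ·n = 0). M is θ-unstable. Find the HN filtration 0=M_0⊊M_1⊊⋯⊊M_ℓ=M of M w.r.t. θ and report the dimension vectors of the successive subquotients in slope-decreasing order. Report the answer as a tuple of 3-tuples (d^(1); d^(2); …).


Interval decomposition of M: I[1,1], I[1,3]^3, I[2,2].
HN type (ℓ=3): μ^(1)=29; μ^(2)=7; μ^(3)=-4

((0, 1, 0); (1, 0, 0); (3, 3, 3))


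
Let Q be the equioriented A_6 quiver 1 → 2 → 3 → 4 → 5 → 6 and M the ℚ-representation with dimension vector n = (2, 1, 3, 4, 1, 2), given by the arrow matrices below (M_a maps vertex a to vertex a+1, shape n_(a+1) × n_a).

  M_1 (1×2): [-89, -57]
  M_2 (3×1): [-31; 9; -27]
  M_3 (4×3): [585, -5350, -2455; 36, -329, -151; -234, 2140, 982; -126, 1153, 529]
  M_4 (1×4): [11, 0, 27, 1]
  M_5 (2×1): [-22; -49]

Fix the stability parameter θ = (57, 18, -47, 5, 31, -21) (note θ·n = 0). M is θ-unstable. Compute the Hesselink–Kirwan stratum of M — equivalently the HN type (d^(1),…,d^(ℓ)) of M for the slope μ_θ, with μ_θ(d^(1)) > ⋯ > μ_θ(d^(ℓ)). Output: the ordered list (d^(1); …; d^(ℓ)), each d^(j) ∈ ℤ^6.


Interval decomposition of M: I[1,1], I[1,3], I[3,4], I[3,6], I[4,4]^2, I[6,6].
HN type (ℓ=5): μ^(1)=57; μ^(2)=28/3; μ^(3)=5; μ^(4)=-21; μ^(5)=-47

((1, 0, 0, 0, 0, 0); (1, 1, 1, 0, 0, 0); (0, 0, 0, 4, 1, 1); (0, 0, 0, 0, 0, 1); (0, 0, 2, 0, 0, 0))
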